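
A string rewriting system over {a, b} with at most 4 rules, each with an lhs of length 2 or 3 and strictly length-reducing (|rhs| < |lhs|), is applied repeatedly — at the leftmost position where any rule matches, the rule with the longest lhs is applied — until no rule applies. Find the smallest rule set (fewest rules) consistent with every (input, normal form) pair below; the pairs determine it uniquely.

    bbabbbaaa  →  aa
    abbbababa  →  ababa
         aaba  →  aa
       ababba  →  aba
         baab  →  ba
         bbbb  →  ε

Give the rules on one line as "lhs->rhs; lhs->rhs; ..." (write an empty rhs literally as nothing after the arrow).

aab->a; bb->; bba->; bbb->bb

  | bbabbbaaa => bbbaaa => bbaaa => aa
  | abbbababa => abbababa => ababa
  | aaba => aa
  | ababba => aba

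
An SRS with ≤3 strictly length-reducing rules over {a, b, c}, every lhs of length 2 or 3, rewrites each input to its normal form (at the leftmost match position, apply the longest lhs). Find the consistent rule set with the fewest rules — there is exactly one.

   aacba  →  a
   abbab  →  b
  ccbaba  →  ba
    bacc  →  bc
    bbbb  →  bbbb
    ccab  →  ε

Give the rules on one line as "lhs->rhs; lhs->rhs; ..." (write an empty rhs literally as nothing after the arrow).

ab->; ac->; cc->

  | aacba => aba => a
  | abbab => bab => b
  | ccbaba => baba => ba
  | bacc => bc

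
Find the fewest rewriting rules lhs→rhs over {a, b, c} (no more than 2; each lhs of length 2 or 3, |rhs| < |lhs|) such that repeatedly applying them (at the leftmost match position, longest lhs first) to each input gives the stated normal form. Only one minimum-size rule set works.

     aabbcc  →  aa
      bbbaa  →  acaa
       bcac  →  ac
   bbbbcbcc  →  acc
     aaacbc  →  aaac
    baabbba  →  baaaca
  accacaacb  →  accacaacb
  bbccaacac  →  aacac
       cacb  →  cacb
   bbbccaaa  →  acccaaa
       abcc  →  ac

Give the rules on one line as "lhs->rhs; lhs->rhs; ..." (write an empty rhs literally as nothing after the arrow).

  | aabbcc => aabc => aa
  | bbbaa => acaa
  | bcac => ac
  | bbbbcbcc => acbcbcc => acbcc => acc

bbb->ac; bc->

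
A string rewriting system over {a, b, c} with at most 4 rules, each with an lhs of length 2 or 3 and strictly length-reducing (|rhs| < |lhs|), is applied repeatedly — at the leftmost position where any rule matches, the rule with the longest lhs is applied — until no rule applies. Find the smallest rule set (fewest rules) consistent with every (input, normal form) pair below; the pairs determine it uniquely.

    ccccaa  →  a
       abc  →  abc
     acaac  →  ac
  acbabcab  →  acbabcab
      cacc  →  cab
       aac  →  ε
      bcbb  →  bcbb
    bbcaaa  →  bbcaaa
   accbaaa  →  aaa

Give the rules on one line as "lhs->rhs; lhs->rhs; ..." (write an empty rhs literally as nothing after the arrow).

aac->; bba->; cc->b

  | ccccaa => bccaa => bbaa => a
  | abc
  | acaac => ac
  | acbabcab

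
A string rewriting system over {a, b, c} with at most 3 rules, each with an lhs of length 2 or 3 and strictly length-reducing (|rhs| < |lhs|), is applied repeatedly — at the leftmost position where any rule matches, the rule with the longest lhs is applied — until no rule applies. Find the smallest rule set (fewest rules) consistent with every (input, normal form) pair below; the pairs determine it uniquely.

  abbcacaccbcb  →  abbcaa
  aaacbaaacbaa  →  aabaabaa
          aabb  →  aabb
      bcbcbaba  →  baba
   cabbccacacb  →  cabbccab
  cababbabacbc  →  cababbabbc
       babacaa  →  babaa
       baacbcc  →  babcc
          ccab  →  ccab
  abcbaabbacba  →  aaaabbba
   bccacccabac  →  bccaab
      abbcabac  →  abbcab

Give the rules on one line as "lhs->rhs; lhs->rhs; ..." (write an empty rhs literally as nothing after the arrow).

ac->; bcb->a; cac->ca

  | abbcacaccbcb => abbcaaccbcb => abbcacbcb => abbcabcb => abbcaa
  | aaacbaaacbaa => aabaaacbaa => aabaabaa
  | aabb
  | bcbcbaba => acbaba => baba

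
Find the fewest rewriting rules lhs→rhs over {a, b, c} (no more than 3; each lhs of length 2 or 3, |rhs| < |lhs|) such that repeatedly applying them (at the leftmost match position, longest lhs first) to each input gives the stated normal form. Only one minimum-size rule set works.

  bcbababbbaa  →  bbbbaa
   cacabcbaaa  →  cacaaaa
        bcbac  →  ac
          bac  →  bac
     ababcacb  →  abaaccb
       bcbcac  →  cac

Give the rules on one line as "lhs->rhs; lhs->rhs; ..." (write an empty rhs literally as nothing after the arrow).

  | bcbababbbaa => ababbbaa => abbbbaa => bbbbaa
  | cacabcbaaa => cacaaaa
  | bcbac => ac
  | bac

abb->bb; bca->ac; bcb->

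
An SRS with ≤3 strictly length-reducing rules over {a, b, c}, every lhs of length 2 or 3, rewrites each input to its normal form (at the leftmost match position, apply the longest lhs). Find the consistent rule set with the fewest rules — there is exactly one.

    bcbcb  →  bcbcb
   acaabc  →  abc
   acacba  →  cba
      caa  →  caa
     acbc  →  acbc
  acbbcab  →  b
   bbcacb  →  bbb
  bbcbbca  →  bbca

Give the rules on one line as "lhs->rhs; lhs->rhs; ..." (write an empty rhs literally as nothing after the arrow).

aca->; cac->; cbb->

  | bcbcb
  | acaabc => abc
  | acacba => cba
  | caa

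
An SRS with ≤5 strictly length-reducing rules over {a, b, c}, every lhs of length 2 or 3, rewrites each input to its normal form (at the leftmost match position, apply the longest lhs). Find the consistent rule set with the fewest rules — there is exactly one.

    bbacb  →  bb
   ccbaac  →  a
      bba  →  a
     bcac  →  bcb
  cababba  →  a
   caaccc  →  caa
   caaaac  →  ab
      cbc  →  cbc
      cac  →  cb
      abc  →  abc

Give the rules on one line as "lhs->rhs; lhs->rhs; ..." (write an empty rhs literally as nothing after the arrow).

aaa->c; ac->b; ba->a; cc->a

  | bbacb => bacb => acb => bb
  | ccbaac => abaac => aaac => cc => a
  | bba => ba => a
  | bcac => bcb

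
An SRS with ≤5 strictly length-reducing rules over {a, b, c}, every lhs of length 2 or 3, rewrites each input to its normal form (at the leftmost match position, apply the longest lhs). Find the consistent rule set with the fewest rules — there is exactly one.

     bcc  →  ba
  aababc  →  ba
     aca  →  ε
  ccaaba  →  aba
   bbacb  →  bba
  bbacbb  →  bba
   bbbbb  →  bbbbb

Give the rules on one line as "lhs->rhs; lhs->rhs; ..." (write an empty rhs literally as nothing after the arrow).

  | bcc => ba
  | aababc => babc => bac => ba
  | aca => aa => ε
  | ccaaba => aaaba => aba

aa->; ac->a; bab->ba; cc->a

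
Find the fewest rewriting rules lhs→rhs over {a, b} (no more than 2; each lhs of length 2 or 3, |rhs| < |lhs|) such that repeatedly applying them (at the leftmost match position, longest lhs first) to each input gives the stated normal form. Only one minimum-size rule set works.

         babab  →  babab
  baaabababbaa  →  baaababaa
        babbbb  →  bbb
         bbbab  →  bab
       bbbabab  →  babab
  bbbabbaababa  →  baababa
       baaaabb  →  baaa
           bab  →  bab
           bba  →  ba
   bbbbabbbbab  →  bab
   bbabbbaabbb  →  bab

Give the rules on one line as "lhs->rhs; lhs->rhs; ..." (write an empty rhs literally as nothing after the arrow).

abb->; bba->ba

  | babab
  | baaabababbaa => baaababaa
  | babbbb => bbb
  | bbbab => bbab => bab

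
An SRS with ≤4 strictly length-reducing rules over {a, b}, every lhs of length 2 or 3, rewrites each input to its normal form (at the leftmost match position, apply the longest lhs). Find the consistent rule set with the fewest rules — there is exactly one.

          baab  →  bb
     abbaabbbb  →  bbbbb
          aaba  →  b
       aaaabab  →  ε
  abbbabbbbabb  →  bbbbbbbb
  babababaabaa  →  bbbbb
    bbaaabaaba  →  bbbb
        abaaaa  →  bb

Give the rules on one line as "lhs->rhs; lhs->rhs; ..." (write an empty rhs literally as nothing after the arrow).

  | baab => bab => bb
  | abbaabbbb => baabbbb => babbbb => bbbbb
  | aaba => abb => b
  | aaaabab => aaabbb => aabb => ab => ε

ab->; aba->bb; ba->b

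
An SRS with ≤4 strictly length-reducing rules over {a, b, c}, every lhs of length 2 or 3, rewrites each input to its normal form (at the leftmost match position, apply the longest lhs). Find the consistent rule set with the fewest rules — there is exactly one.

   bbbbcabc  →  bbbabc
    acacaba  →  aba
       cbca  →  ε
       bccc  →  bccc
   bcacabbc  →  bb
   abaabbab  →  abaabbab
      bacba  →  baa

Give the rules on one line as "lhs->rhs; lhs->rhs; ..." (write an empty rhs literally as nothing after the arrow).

  | bbbbcabc => bbbabc
  | acacaba => acaba => aba
  | cbca => ca => ε
  | bccc

bbc->b; ca->; cb->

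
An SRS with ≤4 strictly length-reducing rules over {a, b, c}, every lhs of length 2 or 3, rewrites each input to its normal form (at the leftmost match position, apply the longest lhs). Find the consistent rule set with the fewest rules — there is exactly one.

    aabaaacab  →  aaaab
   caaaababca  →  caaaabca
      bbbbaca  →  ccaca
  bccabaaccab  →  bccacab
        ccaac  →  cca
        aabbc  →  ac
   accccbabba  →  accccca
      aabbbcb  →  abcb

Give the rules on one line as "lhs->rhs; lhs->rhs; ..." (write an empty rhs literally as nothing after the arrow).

  | aabaaacab => aaaacab => aaaab
  | caaaababca => caaaabca
  | bbbbaca => cbbaca => ccaca
  | bccabaaccab => bccaaccab => bccacab

aac->a; ba->; bb->c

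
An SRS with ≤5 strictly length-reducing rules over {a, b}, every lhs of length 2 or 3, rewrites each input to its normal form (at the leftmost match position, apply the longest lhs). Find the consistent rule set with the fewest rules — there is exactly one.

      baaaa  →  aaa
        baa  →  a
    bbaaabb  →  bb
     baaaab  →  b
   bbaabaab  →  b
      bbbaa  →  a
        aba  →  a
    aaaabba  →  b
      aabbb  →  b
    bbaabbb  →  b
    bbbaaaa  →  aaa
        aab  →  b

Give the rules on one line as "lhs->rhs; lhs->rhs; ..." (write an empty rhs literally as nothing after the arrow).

  | baaaa => aaa
  | baa => a
  | bbaaabb => baabb => abb => bb
  | baaaab => aaab => aab => ab => b

ab->b; aba->a; ba->; bbb->b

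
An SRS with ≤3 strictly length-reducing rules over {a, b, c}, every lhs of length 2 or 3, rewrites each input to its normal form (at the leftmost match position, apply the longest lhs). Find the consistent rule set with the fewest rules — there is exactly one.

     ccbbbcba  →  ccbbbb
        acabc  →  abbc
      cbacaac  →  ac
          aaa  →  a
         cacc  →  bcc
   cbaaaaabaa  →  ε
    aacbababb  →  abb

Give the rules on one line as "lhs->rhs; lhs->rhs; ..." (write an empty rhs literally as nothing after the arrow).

  | ccbbbcba => ccbbbca => ccbbbb
  | acabc => abbc
  | cbacaac => cacaac => bcaac => bbac => bac => ac
  | aaa => a

aa->; ba->a; ca->b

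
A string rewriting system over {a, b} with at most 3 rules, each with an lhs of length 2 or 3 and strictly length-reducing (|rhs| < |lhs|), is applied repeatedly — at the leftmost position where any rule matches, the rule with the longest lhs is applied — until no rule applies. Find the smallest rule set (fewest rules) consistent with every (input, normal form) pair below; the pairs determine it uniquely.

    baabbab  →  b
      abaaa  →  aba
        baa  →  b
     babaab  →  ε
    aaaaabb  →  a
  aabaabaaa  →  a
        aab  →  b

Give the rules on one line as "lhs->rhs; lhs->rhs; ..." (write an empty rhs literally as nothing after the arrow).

  | baabbab => bbbab => bab => b
  | abaaa => aba
  | baa => b
  | babaab => baab => bb => ε

aa->; bab->b; bb->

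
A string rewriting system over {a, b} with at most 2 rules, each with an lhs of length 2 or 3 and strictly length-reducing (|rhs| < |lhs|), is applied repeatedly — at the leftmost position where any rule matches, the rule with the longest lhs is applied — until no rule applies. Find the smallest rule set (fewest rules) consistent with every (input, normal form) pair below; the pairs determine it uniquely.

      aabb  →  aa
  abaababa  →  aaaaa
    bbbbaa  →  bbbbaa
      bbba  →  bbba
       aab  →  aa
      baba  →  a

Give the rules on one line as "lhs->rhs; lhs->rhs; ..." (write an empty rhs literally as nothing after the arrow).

ab->a; bab->

  | aabb => aab => aa
  | abaababa => aaababa => aaaaba => aaaaa
  | bbbbaa
  | bbba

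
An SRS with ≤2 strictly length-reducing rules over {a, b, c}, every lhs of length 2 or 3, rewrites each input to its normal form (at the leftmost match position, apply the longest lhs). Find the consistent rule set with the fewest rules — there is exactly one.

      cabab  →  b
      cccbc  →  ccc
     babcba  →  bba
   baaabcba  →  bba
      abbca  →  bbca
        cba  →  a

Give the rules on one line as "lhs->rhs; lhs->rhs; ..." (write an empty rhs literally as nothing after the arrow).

ab->b; cb->

  | cabab => cbab => ab => b
  | cccbc => ccc
  | babcba => bbcba => bba
  | baaabcba => baabcba => babcba => bbcba => bba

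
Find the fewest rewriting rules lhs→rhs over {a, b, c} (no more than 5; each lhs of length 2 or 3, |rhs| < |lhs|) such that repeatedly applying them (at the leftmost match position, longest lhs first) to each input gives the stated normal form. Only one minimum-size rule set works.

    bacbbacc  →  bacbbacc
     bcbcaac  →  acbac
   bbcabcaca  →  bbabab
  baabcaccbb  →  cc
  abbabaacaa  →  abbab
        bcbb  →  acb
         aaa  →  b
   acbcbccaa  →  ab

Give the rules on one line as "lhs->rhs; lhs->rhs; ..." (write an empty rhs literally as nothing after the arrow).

aa->c; bc->b; bcb->ac; ca->b

  | bacbbacc
  | bcbcaac => accaac => acbac
  | bbcabcaca => bbabcaca => bbabaca => bbabab
  | baabcaccbb => bcbcaccbb => accaccbb => acbccbb => acbcbb => acacb => abcb => aac => cc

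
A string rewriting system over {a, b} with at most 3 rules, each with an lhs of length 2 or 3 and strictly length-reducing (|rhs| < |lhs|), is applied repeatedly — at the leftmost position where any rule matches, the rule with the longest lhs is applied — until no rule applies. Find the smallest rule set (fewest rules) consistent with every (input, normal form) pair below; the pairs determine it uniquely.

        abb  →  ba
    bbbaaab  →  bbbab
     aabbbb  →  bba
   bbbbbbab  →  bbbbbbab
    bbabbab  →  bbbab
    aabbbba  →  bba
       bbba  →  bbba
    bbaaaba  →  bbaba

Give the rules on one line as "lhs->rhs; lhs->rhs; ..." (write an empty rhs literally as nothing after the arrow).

aa->a; abb->ba

  | abb => ba
  | bbbaaab => bbbaab => bbbab
  | aabbbb => abbbb => babb => bba
  | bbbbbbab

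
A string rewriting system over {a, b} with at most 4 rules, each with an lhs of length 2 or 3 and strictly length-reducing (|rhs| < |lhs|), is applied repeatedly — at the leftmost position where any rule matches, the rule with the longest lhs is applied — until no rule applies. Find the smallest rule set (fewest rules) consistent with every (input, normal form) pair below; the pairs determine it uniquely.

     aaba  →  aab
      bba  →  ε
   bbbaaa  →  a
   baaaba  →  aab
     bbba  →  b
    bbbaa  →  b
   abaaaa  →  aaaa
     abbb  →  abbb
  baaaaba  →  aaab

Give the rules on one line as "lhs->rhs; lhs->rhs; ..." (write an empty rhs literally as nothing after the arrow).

  | aaba => aab
  | bba => ε
  | bbbaaa => baa => a
  | baaaba => aaba => aab

ba->b; baa->a; bba->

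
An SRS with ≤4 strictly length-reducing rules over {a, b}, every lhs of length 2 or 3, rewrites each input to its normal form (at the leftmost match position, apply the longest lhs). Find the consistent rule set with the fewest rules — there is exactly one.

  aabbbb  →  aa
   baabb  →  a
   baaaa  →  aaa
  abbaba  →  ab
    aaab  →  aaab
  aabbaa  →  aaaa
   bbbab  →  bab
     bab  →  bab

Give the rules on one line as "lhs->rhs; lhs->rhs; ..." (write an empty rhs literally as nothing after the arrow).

  | aabbbb => aabb => aa
  | baabb => abb => a
  | baaaa => aaa
  | abbaba => aaba => ab

aba->b; baa->a; bb->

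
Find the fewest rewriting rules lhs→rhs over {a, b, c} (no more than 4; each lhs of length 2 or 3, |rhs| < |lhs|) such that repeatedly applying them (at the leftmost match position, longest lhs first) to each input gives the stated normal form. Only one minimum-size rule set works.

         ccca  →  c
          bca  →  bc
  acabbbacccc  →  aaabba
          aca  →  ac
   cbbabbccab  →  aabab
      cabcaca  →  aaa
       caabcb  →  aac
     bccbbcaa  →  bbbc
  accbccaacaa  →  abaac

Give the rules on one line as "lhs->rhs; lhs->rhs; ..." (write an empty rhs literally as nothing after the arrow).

  | ccca => ca => c
  | bca => bc
  | acabbbacccc => aaabbacccc => aaabbacc => aaabba
  | aca => ac

ca->c; cab->aa; cb->c; cc->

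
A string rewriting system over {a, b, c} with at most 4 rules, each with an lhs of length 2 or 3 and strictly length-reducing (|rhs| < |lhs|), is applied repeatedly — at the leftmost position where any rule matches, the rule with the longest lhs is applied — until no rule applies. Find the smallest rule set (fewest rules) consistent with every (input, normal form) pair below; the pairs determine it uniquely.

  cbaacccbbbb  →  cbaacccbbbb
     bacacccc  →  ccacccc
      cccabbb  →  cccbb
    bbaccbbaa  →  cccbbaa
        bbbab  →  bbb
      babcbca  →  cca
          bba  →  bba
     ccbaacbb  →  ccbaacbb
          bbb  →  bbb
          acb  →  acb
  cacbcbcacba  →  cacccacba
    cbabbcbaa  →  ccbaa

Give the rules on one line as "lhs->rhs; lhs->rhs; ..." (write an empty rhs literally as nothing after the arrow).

  | cbaacccbbbb
  | bacacccc => ccacccc
  | cccabbb => cccbb
  | bbaccbbaa => bcccbbaa => cccbbaa

ab->; bac->cc; bc->c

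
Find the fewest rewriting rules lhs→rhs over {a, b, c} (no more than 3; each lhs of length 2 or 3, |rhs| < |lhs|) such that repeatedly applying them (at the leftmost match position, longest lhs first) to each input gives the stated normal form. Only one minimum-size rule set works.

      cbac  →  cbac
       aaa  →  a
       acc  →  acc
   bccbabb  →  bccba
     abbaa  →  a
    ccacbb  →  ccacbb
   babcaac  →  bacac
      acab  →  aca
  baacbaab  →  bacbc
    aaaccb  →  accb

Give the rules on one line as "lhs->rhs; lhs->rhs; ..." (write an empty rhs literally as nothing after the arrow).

aa->a; aab->c; ab->a

  | cbac
  | aaa => aa => a
  | acc
  | bccbabb => bccbab => bccba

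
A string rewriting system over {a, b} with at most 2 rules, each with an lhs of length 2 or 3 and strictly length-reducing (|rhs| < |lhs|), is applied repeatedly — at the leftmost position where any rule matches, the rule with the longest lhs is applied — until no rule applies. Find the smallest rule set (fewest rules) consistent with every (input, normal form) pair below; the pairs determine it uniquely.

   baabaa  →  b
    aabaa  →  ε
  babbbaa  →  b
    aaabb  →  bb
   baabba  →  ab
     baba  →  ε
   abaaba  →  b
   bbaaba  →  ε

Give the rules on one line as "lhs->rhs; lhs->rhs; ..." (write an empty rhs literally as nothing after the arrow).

aa->b; ba->

  | baabaa => abaa => aa => b
  | aabaa => bbaa => ba => ε
  | babbbaa => bbbaa => bba => b
  | aaabb => babb => bb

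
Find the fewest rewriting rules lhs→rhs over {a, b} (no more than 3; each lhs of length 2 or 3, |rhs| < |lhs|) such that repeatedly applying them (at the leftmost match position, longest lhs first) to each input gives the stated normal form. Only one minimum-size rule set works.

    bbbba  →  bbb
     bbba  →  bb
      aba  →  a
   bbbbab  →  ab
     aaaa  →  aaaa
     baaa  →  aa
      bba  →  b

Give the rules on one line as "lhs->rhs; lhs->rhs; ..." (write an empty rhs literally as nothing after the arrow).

  | bbbba => bbb
  | bbba => bb
  | aba => a
  | bbbbab => bbbab => bbab => bab => ab

ba->; bab->ab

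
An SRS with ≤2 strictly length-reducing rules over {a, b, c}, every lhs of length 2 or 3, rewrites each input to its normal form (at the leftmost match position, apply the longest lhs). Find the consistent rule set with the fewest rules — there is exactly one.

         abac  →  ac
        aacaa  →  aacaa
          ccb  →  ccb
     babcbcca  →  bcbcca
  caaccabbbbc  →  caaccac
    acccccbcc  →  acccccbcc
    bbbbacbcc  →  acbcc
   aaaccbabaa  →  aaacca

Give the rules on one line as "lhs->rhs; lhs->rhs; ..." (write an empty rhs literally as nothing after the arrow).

  | abac => ac
  | aacaa
  | ccb
  | babcbcca => bcbcca

ba->; bb->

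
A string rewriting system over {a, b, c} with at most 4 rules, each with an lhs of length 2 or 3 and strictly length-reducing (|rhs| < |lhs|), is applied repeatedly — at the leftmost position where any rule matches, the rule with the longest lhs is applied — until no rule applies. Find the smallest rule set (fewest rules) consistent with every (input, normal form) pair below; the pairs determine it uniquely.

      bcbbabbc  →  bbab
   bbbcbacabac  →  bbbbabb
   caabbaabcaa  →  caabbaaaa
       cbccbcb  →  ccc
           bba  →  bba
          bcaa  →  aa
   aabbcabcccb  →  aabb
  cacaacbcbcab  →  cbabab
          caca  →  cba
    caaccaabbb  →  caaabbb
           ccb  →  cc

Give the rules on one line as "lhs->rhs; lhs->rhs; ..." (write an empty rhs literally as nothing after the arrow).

  | bcbbabbc => bbabbc => bbab
  | bbbcbacabac => bbbacabac => bbbbabac => bbbbabb
  | caabbaabcaa => caabbaaaa
  | cbccbcb => ccbcb => cccb => ccc

ac->b; bc->; ccb->cc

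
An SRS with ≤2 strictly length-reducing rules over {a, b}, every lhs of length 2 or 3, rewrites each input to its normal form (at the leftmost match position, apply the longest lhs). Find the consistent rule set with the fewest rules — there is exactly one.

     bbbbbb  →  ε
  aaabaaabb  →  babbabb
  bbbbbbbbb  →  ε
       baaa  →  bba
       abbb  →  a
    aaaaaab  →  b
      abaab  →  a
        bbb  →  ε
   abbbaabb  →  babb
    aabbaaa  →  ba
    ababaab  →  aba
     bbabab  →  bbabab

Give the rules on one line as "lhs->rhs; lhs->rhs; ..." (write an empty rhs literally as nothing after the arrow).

aa->b; bbb->

  | bbbbbb => bbb => ε
  | aaabaaabb => babaaabb => babbabb
  | bbbbbbbbb => bbbbbb => bbb => ε
  | baaa => bba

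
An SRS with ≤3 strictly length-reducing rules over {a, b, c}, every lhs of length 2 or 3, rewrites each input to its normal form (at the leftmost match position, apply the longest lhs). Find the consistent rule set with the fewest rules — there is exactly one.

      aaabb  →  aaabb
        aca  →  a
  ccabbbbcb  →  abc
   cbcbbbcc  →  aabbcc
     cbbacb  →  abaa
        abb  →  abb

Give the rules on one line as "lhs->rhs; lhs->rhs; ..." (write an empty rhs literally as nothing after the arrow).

  | aaabb
  | aca => a
  | ccabbbbcb => cbbbbcb => abbbcb => abbba => abc
  | cbcbbbcc => acbbbcc => aabbcc

bba->c; ca->; cb->a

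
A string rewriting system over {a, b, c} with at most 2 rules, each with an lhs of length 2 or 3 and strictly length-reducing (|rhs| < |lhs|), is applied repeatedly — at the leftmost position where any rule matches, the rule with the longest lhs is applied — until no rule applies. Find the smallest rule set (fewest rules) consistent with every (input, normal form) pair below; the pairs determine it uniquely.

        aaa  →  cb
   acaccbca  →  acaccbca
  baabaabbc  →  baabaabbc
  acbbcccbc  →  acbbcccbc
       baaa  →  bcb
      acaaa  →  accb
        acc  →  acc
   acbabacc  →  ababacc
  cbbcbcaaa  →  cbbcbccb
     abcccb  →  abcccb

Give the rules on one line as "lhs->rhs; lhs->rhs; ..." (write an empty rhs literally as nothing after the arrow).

aaa->cb; cba->ba

  | aaa => cb
  | acaccbca
  | baabaabbc
  | acbbcccbc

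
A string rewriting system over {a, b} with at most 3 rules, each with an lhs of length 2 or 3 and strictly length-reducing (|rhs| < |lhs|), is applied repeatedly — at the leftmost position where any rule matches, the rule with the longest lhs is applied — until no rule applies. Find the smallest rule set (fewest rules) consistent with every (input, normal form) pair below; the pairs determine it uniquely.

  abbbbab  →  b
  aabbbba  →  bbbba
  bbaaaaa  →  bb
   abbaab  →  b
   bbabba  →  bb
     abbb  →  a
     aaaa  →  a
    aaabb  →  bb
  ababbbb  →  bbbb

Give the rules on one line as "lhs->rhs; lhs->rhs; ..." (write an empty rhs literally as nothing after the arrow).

  | abbbbab => abbbab => abbab => abab => aab => b
  | aabbbba => bbbba
  | bbaaaaa => bbaa => bb
  | abbaab => abaab => aaab => b

aa->; aaa->; ab->a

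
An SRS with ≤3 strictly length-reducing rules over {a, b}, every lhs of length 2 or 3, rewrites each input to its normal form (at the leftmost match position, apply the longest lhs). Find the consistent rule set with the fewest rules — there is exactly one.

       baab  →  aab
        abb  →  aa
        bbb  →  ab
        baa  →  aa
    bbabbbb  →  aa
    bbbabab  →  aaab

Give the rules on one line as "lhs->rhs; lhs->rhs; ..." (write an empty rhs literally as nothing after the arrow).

ba->a; bb->a; bba->

  | baab => aab
  | abb => aa
  | bbb => ab
  | baa => aa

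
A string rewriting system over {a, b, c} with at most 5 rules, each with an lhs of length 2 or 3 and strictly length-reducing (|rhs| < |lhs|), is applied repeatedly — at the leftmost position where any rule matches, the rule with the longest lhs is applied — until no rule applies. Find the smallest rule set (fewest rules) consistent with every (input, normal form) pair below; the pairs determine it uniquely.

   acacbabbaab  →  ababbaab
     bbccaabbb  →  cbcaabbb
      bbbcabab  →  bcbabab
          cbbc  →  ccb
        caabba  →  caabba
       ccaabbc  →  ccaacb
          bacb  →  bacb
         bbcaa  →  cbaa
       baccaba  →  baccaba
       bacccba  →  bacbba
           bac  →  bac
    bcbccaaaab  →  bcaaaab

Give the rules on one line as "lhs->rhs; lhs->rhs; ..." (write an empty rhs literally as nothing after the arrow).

bbc->cb; bcc->; cac->; ccc->cb

  | acacbabbaab => ababbaab
  | bbccaabbb => cbcaabbb
  | bbbcabab => bcbabab
  | cbbc => ccb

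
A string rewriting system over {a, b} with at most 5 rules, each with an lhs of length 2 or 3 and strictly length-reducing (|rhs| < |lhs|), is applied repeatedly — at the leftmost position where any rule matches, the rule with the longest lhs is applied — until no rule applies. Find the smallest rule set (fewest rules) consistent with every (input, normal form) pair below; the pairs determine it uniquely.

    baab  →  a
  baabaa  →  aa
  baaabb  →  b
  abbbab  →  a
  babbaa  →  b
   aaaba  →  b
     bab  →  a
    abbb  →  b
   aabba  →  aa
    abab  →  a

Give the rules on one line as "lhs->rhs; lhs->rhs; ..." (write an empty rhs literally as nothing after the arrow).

aaa->aa; ab->b; ba->b; bb->a

  | baab => bab => bb => a
  | baabaa => babaa => bbaa => aaa => aa
  | baaabb => baabb => babb => bbb => ab => b
  | abbbab => bbbab => abab => bab => bb => a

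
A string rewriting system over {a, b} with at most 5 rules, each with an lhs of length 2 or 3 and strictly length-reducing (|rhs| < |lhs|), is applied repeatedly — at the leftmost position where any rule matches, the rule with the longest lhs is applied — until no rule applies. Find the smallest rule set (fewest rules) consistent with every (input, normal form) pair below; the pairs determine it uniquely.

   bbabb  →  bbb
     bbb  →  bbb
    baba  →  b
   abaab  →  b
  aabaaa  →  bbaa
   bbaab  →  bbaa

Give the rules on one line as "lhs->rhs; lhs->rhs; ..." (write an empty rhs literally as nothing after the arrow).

aaa->bb; aab->aa; ab->; aba->ab

  | bbabb => bbb
  | bbb
  | baba => bab => b
  | abaab => abab => abb => b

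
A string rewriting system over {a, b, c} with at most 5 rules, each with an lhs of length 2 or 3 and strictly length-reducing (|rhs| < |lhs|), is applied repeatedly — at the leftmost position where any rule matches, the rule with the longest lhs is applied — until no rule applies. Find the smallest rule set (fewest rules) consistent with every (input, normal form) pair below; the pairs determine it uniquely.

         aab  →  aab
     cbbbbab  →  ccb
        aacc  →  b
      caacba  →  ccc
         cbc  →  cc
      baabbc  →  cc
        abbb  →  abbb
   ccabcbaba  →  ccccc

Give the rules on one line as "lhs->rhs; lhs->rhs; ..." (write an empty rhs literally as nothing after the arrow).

ac->b; ba->c; bc->c; ca->c

  | aab
  | cbbbbab => cbbbcb => cbbcb => cbcb => ccb
  | aacc => abc => ac => b
  | caacba => cacba => ccba => ccc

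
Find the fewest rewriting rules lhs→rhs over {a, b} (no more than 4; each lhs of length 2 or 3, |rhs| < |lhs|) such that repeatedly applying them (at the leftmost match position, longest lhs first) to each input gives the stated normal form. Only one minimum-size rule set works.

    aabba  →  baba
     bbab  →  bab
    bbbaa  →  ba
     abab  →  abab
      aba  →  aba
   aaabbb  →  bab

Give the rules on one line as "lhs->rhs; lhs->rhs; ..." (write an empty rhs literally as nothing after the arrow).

  | aabba => baba
  | bbab => bab
  | bbbaa => bbaa => baa => ba
  | abab

aa->a; aab->ba; bb->b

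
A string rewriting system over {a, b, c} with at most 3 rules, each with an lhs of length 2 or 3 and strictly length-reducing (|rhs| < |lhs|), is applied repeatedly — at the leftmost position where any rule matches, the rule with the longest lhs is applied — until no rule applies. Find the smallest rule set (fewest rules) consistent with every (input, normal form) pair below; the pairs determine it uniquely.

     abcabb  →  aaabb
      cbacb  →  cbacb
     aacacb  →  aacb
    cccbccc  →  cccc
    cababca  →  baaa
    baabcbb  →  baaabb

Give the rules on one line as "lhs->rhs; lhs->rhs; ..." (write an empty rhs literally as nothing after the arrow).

  | abcabb => aaabb
  | cbacb
  | aacacb => aacb
  | cccbccc => cccacc => cccc

bc->a; ca->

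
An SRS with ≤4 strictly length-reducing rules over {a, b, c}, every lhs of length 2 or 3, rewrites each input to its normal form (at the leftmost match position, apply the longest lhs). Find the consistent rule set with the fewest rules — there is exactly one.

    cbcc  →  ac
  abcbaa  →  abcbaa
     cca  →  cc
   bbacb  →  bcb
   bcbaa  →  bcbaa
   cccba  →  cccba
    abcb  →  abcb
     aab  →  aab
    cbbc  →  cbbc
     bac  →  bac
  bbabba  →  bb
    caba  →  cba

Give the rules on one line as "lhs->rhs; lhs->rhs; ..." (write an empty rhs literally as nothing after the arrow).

  | cbcc => ac
  | abcbaa
  | cca => cc
  | bbacb => bcb

bba->b; ca->c; cbc->a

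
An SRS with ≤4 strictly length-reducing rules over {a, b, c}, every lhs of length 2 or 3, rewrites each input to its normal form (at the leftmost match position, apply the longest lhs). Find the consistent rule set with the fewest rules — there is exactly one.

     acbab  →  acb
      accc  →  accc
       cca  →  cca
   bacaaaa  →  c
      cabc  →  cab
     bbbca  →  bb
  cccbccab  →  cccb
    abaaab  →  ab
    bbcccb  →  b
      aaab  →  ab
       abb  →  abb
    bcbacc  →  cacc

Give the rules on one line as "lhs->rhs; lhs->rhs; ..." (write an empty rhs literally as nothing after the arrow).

  | acbab => acb
  | accc
  | cca
  | bacaaaa => caaaa => caa => c

aa->; ba->; bc->b; bcb->c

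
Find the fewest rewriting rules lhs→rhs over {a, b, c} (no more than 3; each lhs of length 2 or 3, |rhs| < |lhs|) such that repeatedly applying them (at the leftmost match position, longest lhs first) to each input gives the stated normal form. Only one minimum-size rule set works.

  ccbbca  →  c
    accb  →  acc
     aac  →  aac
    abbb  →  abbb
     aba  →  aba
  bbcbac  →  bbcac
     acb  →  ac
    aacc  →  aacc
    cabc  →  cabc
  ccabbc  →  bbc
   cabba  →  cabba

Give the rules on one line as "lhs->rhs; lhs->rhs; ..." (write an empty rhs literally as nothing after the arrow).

  | ccbbca => ccbca => ccca => c
  | accb => acc
  | aac
  | abbb

cb->c; cca->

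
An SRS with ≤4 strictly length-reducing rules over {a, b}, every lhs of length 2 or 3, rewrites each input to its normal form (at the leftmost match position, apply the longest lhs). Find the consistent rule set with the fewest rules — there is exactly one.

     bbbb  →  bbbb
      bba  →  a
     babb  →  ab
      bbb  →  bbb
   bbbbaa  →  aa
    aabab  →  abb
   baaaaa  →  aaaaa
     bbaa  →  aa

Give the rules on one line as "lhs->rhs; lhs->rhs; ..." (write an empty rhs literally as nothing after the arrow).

  | bbbb
  | bba => ba => a
  | babb => ab
  | bbb

aba->b; ba->a; bab->a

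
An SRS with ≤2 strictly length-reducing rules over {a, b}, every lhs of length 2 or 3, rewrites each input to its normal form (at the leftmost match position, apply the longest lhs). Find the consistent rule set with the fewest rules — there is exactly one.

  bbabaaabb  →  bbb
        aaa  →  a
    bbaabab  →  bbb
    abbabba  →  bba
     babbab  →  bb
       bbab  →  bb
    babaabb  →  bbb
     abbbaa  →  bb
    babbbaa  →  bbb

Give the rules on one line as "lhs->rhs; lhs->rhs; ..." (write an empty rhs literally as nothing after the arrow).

  | bbabaaabb => bbaaabb => bbabb => bbb
  | aaa => a
  | bbaabab => bbbab => bbb
  | abbabba => babba => bba

aa->; ab->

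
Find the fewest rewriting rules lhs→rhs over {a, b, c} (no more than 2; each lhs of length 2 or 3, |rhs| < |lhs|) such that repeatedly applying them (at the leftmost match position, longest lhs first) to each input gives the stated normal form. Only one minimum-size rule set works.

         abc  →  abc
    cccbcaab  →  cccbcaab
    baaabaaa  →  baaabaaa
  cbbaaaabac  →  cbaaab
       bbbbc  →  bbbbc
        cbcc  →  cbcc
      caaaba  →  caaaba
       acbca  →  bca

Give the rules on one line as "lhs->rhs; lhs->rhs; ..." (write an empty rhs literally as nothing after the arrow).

  | abc
  | cccbcaab
  | baaabaaa
  | cbbaaaabac => cbaaabac => cbaaab

ac->; bba->b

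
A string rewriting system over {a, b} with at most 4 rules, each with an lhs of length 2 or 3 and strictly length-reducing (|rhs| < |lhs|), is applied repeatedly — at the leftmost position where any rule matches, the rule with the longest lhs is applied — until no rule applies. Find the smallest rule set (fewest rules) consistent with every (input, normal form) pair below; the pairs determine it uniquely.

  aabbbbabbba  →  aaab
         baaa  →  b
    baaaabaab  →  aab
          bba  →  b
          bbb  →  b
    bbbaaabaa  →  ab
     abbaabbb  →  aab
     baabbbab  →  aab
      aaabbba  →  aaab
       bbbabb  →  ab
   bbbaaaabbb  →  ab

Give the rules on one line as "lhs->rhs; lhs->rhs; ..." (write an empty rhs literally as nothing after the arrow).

ba->b; bab->ab; bb->b

  | aabbbbabbba => aabbbabbba => aabbabbba => aababbba => aaabbba => aaabba => aaaba => aaab
  | baaa => baa => ba => b
  | baaaabaab => baaabaab => baabaab => babaab => abaab => abab => aab
  | bba => ba => b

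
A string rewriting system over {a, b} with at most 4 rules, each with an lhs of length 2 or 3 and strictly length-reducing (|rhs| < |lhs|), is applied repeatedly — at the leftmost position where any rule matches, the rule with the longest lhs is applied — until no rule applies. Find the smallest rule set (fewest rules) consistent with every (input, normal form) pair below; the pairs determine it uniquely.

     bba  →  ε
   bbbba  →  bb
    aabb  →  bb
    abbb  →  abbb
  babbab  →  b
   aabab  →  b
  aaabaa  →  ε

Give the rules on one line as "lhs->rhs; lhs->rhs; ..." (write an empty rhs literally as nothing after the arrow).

aa->; ba->; bba->

  | bba => ε
  | bbbba => bb
  | aabb => bb
  | abbb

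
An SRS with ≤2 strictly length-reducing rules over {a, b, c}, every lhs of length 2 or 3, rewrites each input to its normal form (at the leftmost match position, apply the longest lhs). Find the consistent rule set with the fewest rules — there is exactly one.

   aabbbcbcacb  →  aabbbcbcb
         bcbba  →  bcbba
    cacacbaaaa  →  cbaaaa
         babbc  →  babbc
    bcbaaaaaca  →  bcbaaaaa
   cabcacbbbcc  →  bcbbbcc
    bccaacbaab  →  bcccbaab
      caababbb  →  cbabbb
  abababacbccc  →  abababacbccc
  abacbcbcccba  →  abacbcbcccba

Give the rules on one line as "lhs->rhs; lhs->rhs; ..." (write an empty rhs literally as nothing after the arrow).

ca->; caa->c

  | aabbbcbcacb => aabbbcbcb
  | bcbba
  | cacacbaaaa => cacbaaaa => cbaaaa
  | babbc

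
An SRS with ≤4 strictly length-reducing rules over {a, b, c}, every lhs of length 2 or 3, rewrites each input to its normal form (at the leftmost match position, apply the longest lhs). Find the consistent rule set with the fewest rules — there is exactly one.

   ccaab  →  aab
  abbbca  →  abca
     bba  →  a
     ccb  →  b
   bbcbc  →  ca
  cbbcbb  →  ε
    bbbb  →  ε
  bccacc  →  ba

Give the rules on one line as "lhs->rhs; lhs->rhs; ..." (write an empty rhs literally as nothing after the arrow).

  | ccaab => aab
  | abbbca => abca
  | bba => a
  | ccb => b

bb->; cbc->ca; cc->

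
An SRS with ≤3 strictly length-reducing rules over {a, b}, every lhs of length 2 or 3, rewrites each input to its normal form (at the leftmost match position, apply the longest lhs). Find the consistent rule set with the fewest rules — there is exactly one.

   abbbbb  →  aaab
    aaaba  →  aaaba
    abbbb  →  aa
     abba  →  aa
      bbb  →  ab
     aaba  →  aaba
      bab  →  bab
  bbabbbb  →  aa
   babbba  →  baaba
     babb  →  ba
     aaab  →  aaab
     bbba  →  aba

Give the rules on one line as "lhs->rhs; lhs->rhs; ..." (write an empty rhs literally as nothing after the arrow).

  | abbbbb => aabbb => aaab
  | aaaba
  | abbbb => aabb => aa
  | abba => aa

bb->; bbb->ab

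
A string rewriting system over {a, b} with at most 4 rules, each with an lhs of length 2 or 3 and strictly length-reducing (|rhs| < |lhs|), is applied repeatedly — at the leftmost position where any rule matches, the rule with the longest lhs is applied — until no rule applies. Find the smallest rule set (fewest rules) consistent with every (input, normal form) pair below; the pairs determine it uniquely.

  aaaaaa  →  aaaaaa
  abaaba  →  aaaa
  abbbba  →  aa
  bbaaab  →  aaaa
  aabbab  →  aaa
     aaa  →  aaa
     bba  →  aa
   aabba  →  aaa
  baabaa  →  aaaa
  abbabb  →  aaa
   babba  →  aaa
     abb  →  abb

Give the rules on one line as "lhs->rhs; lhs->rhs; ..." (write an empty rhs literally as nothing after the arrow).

  | aaaaaa
  | abaaba => aaaba => aaaa
  | abbbba => aba => aa
  | bbaaab => aaaab => aaaa

aab->aa; ba->a; bba->aa; bbb->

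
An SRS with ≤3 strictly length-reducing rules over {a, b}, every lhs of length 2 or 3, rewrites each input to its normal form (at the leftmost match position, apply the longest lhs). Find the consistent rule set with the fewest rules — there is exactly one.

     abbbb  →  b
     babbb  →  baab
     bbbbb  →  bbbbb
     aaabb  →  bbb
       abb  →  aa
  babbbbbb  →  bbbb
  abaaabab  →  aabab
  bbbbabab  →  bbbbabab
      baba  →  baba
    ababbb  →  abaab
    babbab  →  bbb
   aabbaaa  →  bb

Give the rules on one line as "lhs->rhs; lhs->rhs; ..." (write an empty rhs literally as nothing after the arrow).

  | abbbb => aabb => aaa => b
  | babbb => baab
  | bbbbb
  | aaabb => bbb

aaa->b; abb->aa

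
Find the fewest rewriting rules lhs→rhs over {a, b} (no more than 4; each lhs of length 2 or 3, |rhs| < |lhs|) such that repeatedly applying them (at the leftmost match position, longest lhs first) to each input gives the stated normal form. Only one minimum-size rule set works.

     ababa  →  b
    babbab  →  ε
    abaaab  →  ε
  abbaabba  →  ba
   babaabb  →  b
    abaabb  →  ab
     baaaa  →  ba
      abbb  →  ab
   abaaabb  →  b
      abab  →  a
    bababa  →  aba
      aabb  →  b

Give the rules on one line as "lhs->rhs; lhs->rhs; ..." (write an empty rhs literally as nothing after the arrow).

  | ababa => aa => b
  | babbab => bab => ε
  | abaaab => abbab => aaab => bab => ε
  | abbaabba => aaaabba => baabba => babba => ba

aa->b; aab->ab; bab->; bb->a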